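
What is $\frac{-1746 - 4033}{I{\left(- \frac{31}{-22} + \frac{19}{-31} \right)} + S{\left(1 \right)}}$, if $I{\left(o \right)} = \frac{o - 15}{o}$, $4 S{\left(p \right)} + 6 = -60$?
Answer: $\frac{2091998}{12431} \approx 168.29$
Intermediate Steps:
$S{\left(p \right)} = - \frac{33}{2}$ ($S{\left(p \right)} = - \frac{3}{2} + \frac{1}{4} \left(-60\right) = - \frac{3}{2} - 15 = - \frac{33}{2}$)
$I{\left(o \right)} = \frac{-15 + o}{o}$
$\frac{-1746 - 4033}{I{\left(- \frac{31}{-22} + \frac{19}{-31} \right)} + S{\left(1 \right)}} = \frac{-1746 - 4033}{\frac{-15 + \left(- \frac{31}{-22} + \frac{19}{-31}\right)}{- \frac{31}{-22} + \frac{19}{-31}} - \frac{33}{2}} = - \frac{5779}{\frac{-15 + \left(\left(-31\right) \left(- \frac{1}{22}\right) + 19 \left(- \frac{1}{31}\right)\right)}{\left(-31\right) \left(- \frac{1}{22}\right) + 19 \left(- \frac{1}{31}\right)} - \frac{33}{2}} = - \frac{5779}{\frac{-15 + \left(\frac{31}{22} - \frac{19}{31}\right)}{\frac{31}{22} - \frac{19}{31}} - \frac{33}{2}} = - \frac{5779}{\frac{-15 + \frac{543}{682}}{\frac{543}{682}} - \frac{33}{2}} = - \frac{5779}{\frac{682}{543} \left(- \frac{9687}{682}\right) - \frac{33}{2}} = - \frac{5779}{- \frac{3229}{181} - \frac{33}{2}} = - \frac{5779}{- \frac{12431}{362}} = \left(-5779\right) \left(- \frac{362}{12431}\right) = \frac{2091998}{12431}$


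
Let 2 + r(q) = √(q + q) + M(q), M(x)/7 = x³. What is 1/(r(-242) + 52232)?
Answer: -49577593/4915875455347540 - 11*I/4915875455347540 ≈ -1.0085e-8 - 2.2376e-15*I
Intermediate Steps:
M(x) = 7*x³
r(q) = -2 + 7*q³ + √2*√q (r(q) = -2 + (√(q + q) + 7*q³) = -2 + (√(2*q) + 7*q³) = -2 + (√2*√q + 7*q³) = -2 + (7*q³ + √2*√q) = -2 + 7*q³ + √2*√q)
1/(r(-242) + 52232) = 1/((-2 + 7*(-242)³ + √2*√(-242)) + 52232) = 1/((-2 + 7*(-14172488) + √2*(11*I*√2)) + 52232) = 1/((-2 - 99207416 + 22*I) + 52232) = 1/((-99207418 + 22*I) + 52232) = 1/(-99155186 + 22*I) = (-99155186 - 22*I)/9831750910695080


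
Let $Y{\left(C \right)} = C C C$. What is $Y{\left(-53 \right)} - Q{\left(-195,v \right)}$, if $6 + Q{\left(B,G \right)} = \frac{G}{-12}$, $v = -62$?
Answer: $- \frac{893257}{6} \approx -1.4888 \cdot 10^{5}$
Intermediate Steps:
$Y{\left(C \right)} = C^{3}$ ($Y{\left(C \right)} = C^{2} C = C^{3}$)
$Q{\left(B,G \right)} = -6 - \frac{G}{12}$ ($Q{\left(B,G \right)} = -6 + \frac{G}{-12} = -6 + G \left(- \frac{1}{12}\right) = -6 - \frac{G}{12}$)
$Y{\left(-53 \right)} - Q{\left(-195,v \right)} = \left(-53\right)^{3} - \left(-6 - - \frac{31}{6}\right) = -148877 - \left(-6 + \frac{31}{6}\right) = -148877 - - \frac{5}{6} = -148877 + \frac{5}{6} = - \frac{893257}{6}$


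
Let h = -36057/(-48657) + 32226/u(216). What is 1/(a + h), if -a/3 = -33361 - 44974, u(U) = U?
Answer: 83412/19614743479 ≈ 4.2525e-6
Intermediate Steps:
a = 235005 (a = -3*(-33361 - 44974) = -3*(-78335) = 235005)
h = 12506419/83412 (h = -36057/(-48657) + 32226/216 = -36057*(-1/48657) + 32226*(1/216) = 1717/2317 + 5371/36 = 12506419/83412 ≈ 149.94)
1/(a + h) = 1/(235005 + 12506419/83412) = 1/(19614743479/83412) = 83412/19614743479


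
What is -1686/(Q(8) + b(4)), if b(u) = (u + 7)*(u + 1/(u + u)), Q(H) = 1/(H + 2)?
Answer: -67440/1819 ≈ -37.075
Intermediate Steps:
Q(H) = 1/(2 + H)
b(u) = (7 + u)*(u + 1/(2*u))
-1686/(Q(8) + b(4)) = -1686/(1/(2 + 8) + (½ + 4² + 7*4 + (7/2)/4)) = -1686/(1/10 + (½ + 16 + 28 + (7/2)*(¼))) = -1686/(⅒ + (½ + 16 + 28 + 7/8)) = -1686/(⅒ + 363/8) = -1686/1819/40 = -1686*40/1819 = -67440/1819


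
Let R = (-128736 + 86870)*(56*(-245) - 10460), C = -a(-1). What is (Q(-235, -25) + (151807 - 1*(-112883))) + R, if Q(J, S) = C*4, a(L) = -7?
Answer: 1012584598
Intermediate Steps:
C = 7 (C = -1*(-7) = 7)
R = 1012319880 (R = -41866*(-13720 - 10460) = -41866*(-24180) = 1012319880)
Q(J, S) = 28 (Q(J, S) = 7*4 = 28)
(Q(-235, -25) + (151807 - 1*(-112883))) + R = (28 + (151807 - 1*(-112883))) + 1012319880 = (28 + (151807 + 112883)) + 1012319880 = (28 + 264690) + 1012319880 = 264718 + 1012319880 = 1012584598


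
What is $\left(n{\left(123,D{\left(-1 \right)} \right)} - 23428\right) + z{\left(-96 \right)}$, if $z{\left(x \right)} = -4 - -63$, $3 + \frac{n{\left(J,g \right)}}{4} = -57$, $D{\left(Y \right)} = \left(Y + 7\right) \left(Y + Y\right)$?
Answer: $-23609$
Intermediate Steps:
$D{\left(Y \right)} = 2 Y \left(7 + Y\right)$ ($D{\left(Y \right)} = \left(7 + Y\right) 2 Y = 2 Y \left(7 + Y\right)$)
$n{\left(J,g \right)} = -240$ ($n{\left(J,g \right)} = -12 + 4 \left(-57\right) = -12 - 228 = -240$)
$z{\left(x \right)} = 59$ ($z{\left(x \right)} = -4 + 63 = 59$)
$\left(n{\left(123,D{\left(-1 \right)} \right)} - 23428\right) + z{\left(-96 \right)} = \left(-240 - 23428\right) + 59 = -23668 + 59 = -23609$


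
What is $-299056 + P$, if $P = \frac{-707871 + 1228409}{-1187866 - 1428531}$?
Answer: $- \frac{782449741770}{2616397} \approx -2.9906 \cdot 10^{5}$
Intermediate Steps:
$P = - \frac{520538}{2616397}$ ($P = \frac{520538}{-2616397} = 520538 \left(- \frac{1}{2616397}\right) = - \frac{520538}{2616397} \approx -0.19895$)
$-299056 + P = -299056 - \frac{520538}{2616397} = - \frac{782449741770}{2616397}$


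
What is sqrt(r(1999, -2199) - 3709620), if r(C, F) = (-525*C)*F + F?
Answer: sqrt(2304083706) ≈ 48001.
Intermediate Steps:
r(C, F) = F - 525*C*F (r(C, F) = -525*C*F + F = F - 525*C*F)
sqrt(r(1999, -2199) - 3709620) = sqrt(-2199*(1 - 525*1999) - 3709620) = sqrt(-2199*(1 - 1049475) - 3709620) = sqrt(-2199*(-1049474) - 3709620) = sqrt(2307793326 - 3709620) = sqrt(2304083706)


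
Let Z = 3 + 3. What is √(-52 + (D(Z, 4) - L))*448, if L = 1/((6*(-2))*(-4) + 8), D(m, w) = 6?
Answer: 16*I*√36078 ≈ 3039.1*I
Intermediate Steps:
Z = 6
L = 1/56 (L = 1/(-12*(-4) + 8) = 1/(48 + 8) = 1/56 ≈ 0.017857)
√(-52 + (D(Z, 4) - L))*448 = √(-52 + (6 - 1*1/56))*448 = √(-52 + (6 - 1/56))*448 = √(-52 + 335/56)*448 = √(-2577/56)*448 = (I*√36078/28)*448 = 16*I*√36078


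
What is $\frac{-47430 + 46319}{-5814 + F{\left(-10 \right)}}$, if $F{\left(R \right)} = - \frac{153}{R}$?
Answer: $\frac{11110}{57987} \approx 0.19159$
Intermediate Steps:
$\frac{-47430 + 46319}{-5814 + F{\left(-10 \right)}} = \frac{-47430 + 46319}{-5814 - \frac{153}{-10}} = - \frac{1111}{-5814 - - \frac{153}{10}} = - \frac{1111}{-5814 + \frac{153}{10}} = - \frac{1111}{- \frac{57987}{10}} = \left(-1111\right) \left(- \frac{10}{57987}\right) = \frac{11110}{57987}$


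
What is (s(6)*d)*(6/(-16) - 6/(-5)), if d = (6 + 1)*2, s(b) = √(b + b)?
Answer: 231*√3/10 ≈ 40.010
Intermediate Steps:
s(b) = √2*√b (s(b) = √(2*b) = √2*√b)
d = 14 (d = 7*2 = 14)
(s(6)*d)*(6/(-16) - 6/(-5)) = ((√2*√6)*14)*(6/(-16) - 6/(-5)) = ((2*√3)*14)*(6*(-1/16) - 6*(-⅕)) = (28*√3)*(-3/8 + 6/5) = (28*√3)*(33/40) = 231*√3/10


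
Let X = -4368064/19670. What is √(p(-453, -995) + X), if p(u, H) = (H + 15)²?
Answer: 4*√5804709183455/9835 ≈ 979.89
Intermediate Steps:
X = -2184032/9835 (X = -4368064*1/19670 = -2184032/9835 ≈ -222.07)
p(u, H) = (15 + H)²
√(p(-453, -995) + X) = √((15 - 995)² - 2184032/9835) = √((-980)² - 2184032/9835) = √(960400 - 2184032/9835) = √(9443349968/9835) = 4*√5804709183455/9835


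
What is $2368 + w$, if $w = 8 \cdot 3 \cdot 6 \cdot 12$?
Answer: $4096$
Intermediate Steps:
$w = 1728$ ($w = 8 \cdot 18 \cdot 12 = 144 \cdot 12 = 1728$)
$2368 + w = 2368 + 1728 = 4096$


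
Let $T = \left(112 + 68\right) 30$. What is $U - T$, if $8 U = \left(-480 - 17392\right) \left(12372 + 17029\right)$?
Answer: $-65687234$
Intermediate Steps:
$T = 5400$ ($T = 180 \cdot 30 = 5400$)
$U = -65681834$ ($U = \frac{\left(-480 - 17392\right) \left(12372 + 17029\right)}{8} = \frac{\left(-17872\right) 29401}{8} = \frac{1}{8} \left(-525454672\right) = -65681834$)
$U - T = -65681834 - 5400 = -65687234$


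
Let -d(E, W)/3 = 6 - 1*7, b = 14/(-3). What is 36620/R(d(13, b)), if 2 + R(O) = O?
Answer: 36620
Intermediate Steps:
b = -14/3 (b = 14*(-⅓) = -14/3 ≈ -4.6667)
d(E, W) = 3 (d(E, W) = -3*(6 - 1*7) = -3*(6 - 7) = -3*(-1) = 3)
R(O) = -2 + O
36620/R(d(13, b)) = 36620/(-2 + 3) = 36620/1 = 36620*1 = 36620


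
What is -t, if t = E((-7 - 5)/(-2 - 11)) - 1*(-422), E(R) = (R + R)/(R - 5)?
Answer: -22342/53 ≈ -421.55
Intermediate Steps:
E(R) = 2*R/(-5 + R) (E(R) = (2*R)/(-5 + R) = 2*R/(-5 + R))
t = 22342/53 (t = 2*((-7 - 5)/(-2 - 11))/(-5 + (-7 - 5)/(-2 - 11)) - 1*(-422) = 2*(-12/(-13))/(-5 - 12/(-13)) + 422 = 2*(-12*(-1/13))/(-5 - 12*(-1/13)) + 422 = 2*(12/13)/(-5 + 12/13) + 422 = 2*(12/13)/(-53/13) + 422 = 2*(12/13)*(-13/53) + 422 = -24/53 + 422 = 22342/53 ≈ 421.55)
-t = -1*22342/53 = -22342/53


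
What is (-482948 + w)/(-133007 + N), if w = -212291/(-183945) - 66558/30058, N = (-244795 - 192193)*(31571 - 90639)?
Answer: -1335117219110156/71357168922993134685 ≈ -1.8710e-5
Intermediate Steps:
N = 25812007184 (N = -436988*(-59068) = 25812007184)
w = -2930984216/2764509405 (w = -212291*(-1/183945) - 66558*1/30058 = 212291/183945 - 33279/15029 = -2930984216/2764509405 ≈ -1.0602)
(-482948 + w)/(-133007 + N) = (-482948 - 2930984216/2764509405)/(-133007 + 25812007184) = -1335117219110156/2764509405/25811874177 = -1335117219110156/2764509405*1/25811874177 = -1335117219110156/71357168922993134685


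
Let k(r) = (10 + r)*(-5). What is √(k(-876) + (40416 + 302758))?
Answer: 4*√21719 ≈ 589.50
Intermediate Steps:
k(r) = -50 - 5*r
√(k(-876) + (40416 + 302758)) = √((-50 - 5*(-876)) + (40416 + 302758)) = √((-50 + 4380) + 343174) = √(4330 + 343174) = √347504 = 4*√21719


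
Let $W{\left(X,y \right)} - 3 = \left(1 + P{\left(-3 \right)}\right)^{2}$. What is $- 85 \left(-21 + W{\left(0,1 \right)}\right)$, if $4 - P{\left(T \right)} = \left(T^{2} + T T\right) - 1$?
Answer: $-10710$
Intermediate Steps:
$P{\left(T \right)} = 5 - 2 T^{2}$ ($P{\left(T \right)} = 4 - \left(\left(T^{2} + T T\right) - 1\right) = 4 - \left(\left(T^{2} + T^{2}\right) - 1\right) = 4 - \left(2 T^{2} - 1\right) = 4 - \left(-1 + 2 T^{2}\right) = 5 - 2 T^{2}$)
$W{\left(X,y \right)} = 147$ ($W{\left(X,y \right)} = 3 + \left(1 + \left(5 - 2 \left(-3\right)^{2}\right)\right)^{2} = 3 + \left(1 + \left(5 - 18\right)\right)^{2} = 3 + \left(1 - 13\right)^{2} = 3 + \left(-12\right)^{2} = 3 + 144 = 147$)
$- 85 \left(-21 + W{\left(0,1 \right)}\right) = - 85 \left(-21 + 147\right) = \left(-85\right) 126 = -10710$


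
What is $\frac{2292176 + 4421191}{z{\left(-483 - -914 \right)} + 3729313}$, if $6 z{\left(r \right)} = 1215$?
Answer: $\frac{13426734}{7459031} \approx 1.8001$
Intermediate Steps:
$z{\left(r \right)} = \frac{405}{2}$ ($z{\left(r \right)} = \frac{1}{6} \cdot 1215 = \frac{405}{2}$)
$\frac{2292176 + 4421191}{z{\left(-483 - -914 \right)} + 3729313} = \frac{2292176 + 4421191}{\frac{405}{2} + 3729313} = \frac{6713367}{\frac{7459031}{2}} = 6713367 \cdot \frac{2}{7459031} = \frac{13426734}{7459031}$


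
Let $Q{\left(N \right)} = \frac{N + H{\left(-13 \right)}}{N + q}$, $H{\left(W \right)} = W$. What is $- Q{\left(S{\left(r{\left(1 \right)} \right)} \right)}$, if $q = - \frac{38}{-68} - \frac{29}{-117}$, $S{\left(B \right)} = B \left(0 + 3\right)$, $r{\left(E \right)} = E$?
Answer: $\frac{39780}{15143} \approx 2.627$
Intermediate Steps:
$S{\left(B \right)} = 3 B$ ($S{\left(B \right)} = B 3 = 3 B$)
$q = \frac{3209}{3978}$ ($q = \left(-38\right) \left(- \frac{1}{68}\right) - - \frac{29}{117} = \frac{19}{34} + \frac{29}{117} = \frac{3209}{3978} \approx 0.80669$)
$Q{\left(N \right)} = \frac{-13 + N}{\frac{3209}{3978} + N}$ ($Q{\left(N \right)} = \frac{N - 13}{N + \frac{3209}{3978}} = \frac{-13 + N}{\frac{3209}{3978} + N}$)
$- Q{\left(S{\left(r{\left(1 \right)} \right)} \right)} = - \frac{3978 \left(-13 + 3 \cdot 1\right)}{3209 + 3978 \cdot 3 \cdot 1} = - \frac{3978 \left(-13 + 3\right)}{3209 + 3978 \cdot 3} = - \frac{3978 \left(-10\right)}{3209 + 11934} = - \frac{3978 \left(-10\right)}{15143} = \left(-1\right) \left(- \frac{39780}{15143}\right) = \frac{39780}{15143}$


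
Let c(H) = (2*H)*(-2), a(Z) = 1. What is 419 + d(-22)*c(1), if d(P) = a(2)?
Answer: 415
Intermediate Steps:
d(P) = 1
c(H) = -4*H
419 + d(-22)*c(1) = 419 + 1*(-4*1) = 419 + 1*(-4) = 419 - 4 = 415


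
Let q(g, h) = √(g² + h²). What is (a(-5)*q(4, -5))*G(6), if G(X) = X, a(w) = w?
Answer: -30*√41 ≈ -192.09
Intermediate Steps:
(a(-5)*q(4, -5))*G(6) = -5*√(4² + (-5)²)*6 = -5*√(16 + 25)*6 = -5*√41*6 = -30*√41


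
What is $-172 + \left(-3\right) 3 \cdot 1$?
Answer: $-181$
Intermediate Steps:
$-172 + \left(-3\right) 3 \cdot 1 = -172 - 9 = -181$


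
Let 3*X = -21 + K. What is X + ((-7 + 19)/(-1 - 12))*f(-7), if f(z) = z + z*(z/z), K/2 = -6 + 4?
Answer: 179/39 ≈ 4.5897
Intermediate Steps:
K = -4 (K = 2*(-6 + 4) = 2*(-2) = -4)
X = -25/3 (X = (-21 - 4)/3 = (⅓)*(-25) = -25/3 ≈ -8.3333)
f(z) = 2*z (f(z) = z + z*1 = z + z = 2*z)
X + ((-7 + 19)/(-1 - 12))*f(-7) = -25/3 + ((-7 + 19)/(-1 - 12))*(2*(-7)) = -25/3 + (12/(-13))*(-14) = -25/3 + (12*(-1/13))*(-14) = -25/3 - 12/13*(-14) = -25/3 + 168/13 = 179/39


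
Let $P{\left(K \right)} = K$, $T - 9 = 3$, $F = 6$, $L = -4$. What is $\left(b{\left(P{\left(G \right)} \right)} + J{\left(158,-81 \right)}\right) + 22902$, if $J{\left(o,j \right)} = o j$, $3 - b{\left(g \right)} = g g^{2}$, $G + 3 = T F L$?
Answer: $24652278$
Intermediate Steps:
$T = 12$ ($T = 9 + 3 = 12$)
$G = -291$ ($G = -3 + 12 \cdot 6 \left(-4\right) = -3 + 72 \left(-4\right) = -3 - 288 = -291$)
$b{\left(g \right)} = 3 - g^{3}$ ($b{\left(g \right)} = 3 - g g^{2} = 3 - g^{3}$)
$J{\left(o,j \right)} = j o$
$\left(b{\left(P{\left(G \right)} \right)} + J{\left(158,-81 \right)}\right) + 22902 = \left(\left(3 - \left(-291\right)^{3}\right) - 12798\right) + 22902 = \left(\left(3 - -24642171\right) - 12798\right) + 22902 = \left(\left(3 + 24642171\right) - 12798\right) + 22902 = \left(24642174 - 12798\right) + 22902 = 24629376 + 22902 = 24652278$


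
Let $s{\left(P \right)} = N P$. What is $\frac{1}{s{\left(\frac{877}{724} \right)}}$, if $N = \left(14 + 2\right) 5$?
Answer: $\frac{181}{17540} \approx 0.010319$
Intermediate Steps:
$N = 80$ ($N = 16 \cdot 5 = 80$)
$s{\left(P \right)} = 80 P$
$\frac{1}{s{\left(\frac{877}{724} \right)}} = \frac{1}{80 \cdot \frac{877}{724}} = \frac{1}{\frac{17540}{181}} = \frac{181}{17540}$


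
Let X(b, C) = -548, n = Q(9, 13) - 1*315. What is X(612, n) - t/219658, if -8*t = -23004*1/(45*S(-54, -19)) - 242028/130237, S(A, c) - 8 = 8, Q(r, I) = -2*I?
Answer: -2508314363647283/4577215831360 ≈ -548.00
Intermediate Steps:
S(A, c) = 16 (S(A, c) = 8 + 8 = 16)
n = -341 (n = -2*13 - 1*315 = -26 - 315 = -341)
t = 88062003/20837920 (t = -(-23004/(45*16) - 242028/130237)/8 = -(-23004/720 - 242028*1/130237)/8 = -(-23004*1/720 - 242028/130237)/8 = -(-639/20 - 242028/130237)/8 = -⅛*(-88062003/2604740) = 88062003/20837920 ≈ 4.2260)
X(612, n) - t/219658 = -548 - 88062003/(20837920*219658) = -548 - 1*88062003/4577215831360 = -548 - 88062003/4577215831360 = -2508314363647283/4577215831360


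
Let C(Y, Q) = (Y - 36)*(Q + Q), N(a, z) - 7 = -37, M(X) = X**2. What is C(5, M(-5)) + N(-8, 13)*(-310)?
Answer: 7750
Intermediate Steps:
N(a, z) = -30 (N(a, z) = 7 - 37 = -30)
C(Y, Q) = 2*Q*(-36 + Y) (C(Y, Q) = (-36 + Y)*(2*Q) = 2*Q*(-36 + Y))
C(5, M(-5)) + N(-8, 13)*(-310) = 2*(-5)**2*(-36 + 5) - 30*(-310) = 2*25*(-31) + 9300 = -1550 + 9300 = 7750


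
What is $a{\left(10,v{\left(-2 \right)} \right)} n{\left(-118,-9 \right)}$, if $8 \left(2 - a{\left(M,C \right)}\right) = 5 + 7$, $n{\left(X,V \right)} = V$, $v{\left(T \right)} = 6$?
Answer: $- \frac{9}{2} \approx -4.5$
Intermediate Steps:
$a{\left(M,C \right)} = \frac{1}{2}$ ($a{\left(M,C \right)} = 2 - \frac{5 + 7}{8} = 2 - \frac{3}{2} = \frac{1}{2}$)
$a{\left(10,v{\left(-2 \right)} \right)} n{\left(-118,-9 \right)} = \frac{1}{2} \left(-9\right) = - \frac{9}{2}$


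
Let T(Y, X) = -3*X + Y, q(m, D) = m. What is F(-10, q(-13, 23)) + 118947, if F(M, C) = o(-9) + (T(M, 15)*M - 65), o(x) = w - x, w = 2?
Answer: 119443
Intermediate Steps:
T(Y, X) = Y - 3*X
o(x) = 2 - x
F(M, C) = -54 + M*(-45 + M) (F(M, C) = (2 - 1*(-9)) + ((M - 3*15)*M - 65) = (2 + 9) + ((M - 45)*M - 65) = 11 + ((-45 + M)*M - 65) = 11 + (M*(-45 + M) - 65) = 11 + (-65 + M*(-45 + M)) = -54 + M*(-45 + M))
F(-10, q(-13, 23)) + 118947 = (-54 - 10*(-45 - 10)) + 118947 = (-54 - 10*(-55)) + 118947 = (-54 + 550) + 118947 = 496 + 118947 = 119443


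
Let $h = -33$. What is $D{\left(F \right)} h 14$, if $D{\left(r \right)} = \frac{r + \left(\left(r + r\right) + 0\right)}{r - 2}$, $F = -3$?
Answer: $- \frac{4158}{5} \approx -831.6$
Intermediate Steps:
$D{\left(r \right)} = \frac{3 r}{-2 + r}$ ($D{\left(r \right)} = \frac{r + \left(2 r + 0\right)}{-2 + r} = \frac{r + 2 r}{-2 + r} = \frac{3 r}{-2 + r}$)
$D{\left(F \right)} h 14 = 3 \left(-3\right) \frac{1}{-2 - 3} \left(-33\right) 14 = 3 \left(-3\right) \frac{1}{-5} \left(-33\right) 14 = 3 \left(-3\right) \left(- \frac{1}{5}\right) \left(-33\right) 14 = \frac{9}{5} \left(-33\right) 14 = \left(- \frac{297}{5}\right) 14 = - \frac{4158}{5}$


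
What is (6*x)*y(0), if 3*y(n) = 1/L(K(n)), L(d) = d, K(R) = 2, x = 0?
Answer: 0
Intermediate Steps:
y(n) = 1/6 (y(n) = (1/3)/2 = (1/3)*(1/2) = 1/6)
(6*x)*y(0) = (6*0)*(1/6) = 0*(1/6) = 0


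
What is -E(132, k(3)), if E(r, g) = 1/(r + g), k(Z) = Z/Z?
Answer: -1/133 ≈ -0.0075188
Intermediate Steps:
k(Z) = 1
E(r, g) = 1/(g + r)
-E(132, k(3)) = -1/(1 + 132) = -1/133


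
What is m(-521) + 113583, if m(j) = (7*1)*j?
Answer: 109936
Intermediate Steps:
m(j) = 7*j
m(-521) + 113583 = 7*(-521) + 113583 = -3647 + 113583 = 109936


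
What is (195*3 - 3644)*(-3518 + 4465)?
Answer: -2896873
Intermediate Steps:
(195*3 - 3644)*(-3518 + 4465) = (585 - 3644)*947 = -3059*947 = -2896873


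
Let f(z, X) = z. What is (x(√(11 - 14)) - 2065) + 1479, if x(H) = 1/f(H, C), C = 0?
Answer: -586 - I*√3/3 ≈ -586.0 - 0.57735*I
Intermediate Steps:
x(H) = 1/H
(x(√(11 - 14)) - 2065) + 1479 = (1/(√(11 - 14)) - 2065) + 1479 = (1/(√(-3)) - 2065) + 1479 = (1/(I*√3) - 2065) + 1479 = (-I*√3/3 - 2065) + 1479 = (-2065 - I*√3/3) + 1479 = -586 - I*√3/3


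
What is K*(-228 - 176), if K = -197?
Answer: 79588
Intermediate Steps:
K*(-228 - 176) = -197*(-228 - 176) = -197*(-404) = 79588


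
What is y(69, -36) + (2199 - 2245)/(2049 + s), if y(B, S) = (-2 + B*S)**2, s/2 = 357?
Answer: 17075881502/2763 ≈ 6.1802e+6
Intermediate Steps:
s = 714 (s = 2*357 = 714)
y(69, -36) + (2199 - 2245)/(2049 + s) = (-2 + 69*(-36))**2 + (2199 - 2245)/(2049 + 714) = (-2 - 2484)**2 - 46/2763 = (-2486)**2 - 46*1/2763 = 6180196 - 46/2763 = 17075881502/2763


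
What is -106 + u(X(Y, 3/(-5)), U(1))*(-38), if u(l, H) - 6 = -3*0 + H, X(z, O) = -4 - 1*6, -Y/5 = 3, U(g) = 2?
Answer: -410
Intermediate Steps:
Y = -15 (Y = -5*3 = -15)
X(z, O) = -10 (X(z, O) = -4 - 6 = -10)
u(l, H) = 6 + H (u(l, H) = 6 + (-3*0 + H) = 6 + (0 + H) = 6 + H)
-106 + u(X(Y, 3/(-5)), U(1))*(-38) = -106 + (6 + 2)*(-38) = -106 + 8*(-38) = -106 - 304 = -410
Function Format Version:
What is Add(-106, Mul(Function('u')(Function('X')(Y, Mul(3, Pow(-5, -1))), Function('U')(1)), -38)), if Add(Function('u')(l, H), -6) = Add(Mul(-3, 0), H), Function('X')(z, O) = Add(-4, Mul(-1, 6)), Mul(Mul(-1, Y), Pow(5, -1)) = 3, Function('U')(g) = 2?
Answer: -410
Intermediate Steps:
Y = -15 (Y = Mul(-5, 3) = -15)
Function('X')(z, O) = -10 (Function('X')(z, O) = Add(-4, -6) = -10)
Function('u')(l, H) = Add(6, H) (Function('u')(l, H) = Add(6, Add(Mul(-3, 0), H)) = Add(6, Add(0, H)) = Add(6, H))
Add(-106, Mul(Function('u')(Function('X')(Y, Mul(3, Pow(-5, -1))), Function('U')(1)), -38)) = Add(-106, Mul(Add(6, 2), -38)) = Add(-106, Mul(8, -38)) = Add(-106, -304) = -410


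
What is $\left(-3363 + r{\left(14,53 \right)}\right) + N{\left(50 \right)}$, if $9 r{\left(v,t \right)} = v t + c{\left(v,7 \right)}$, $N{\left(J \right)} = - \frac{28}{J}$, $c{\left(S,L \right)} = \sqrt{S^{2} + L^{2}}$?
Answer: $- \frac{738251}{225} + \frac{7 \sqrt{5}}{9} \approx -3279.4$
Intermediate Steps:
$c{\left(S,L \right)} = \sqrt{L^{2} + S^{2}}$
$r{\left(v,t \right)} = \frac{\sqrt{49 + v^{2}}}{9} + \frac{t v}{9}$ ($r{\left(v,t \right)} = \frac{v t + \sqrt{7^{2} + v^{2}}}{9} = \frac{t v + \sqrt{49 + v^{2}}}{9} = \frac{\sqrt{49 + v^{2}} + t v}{9} = \frac{\sqrt{49 + v^{2}}}{9} + \frac{t v}{9}$)
$\left(-3363 + r{\left(14,53 \right)}\right) + N{\left(50 \right)} = \left(-3363 + \left(\frac{\sqrt{49 + 14^{2}}}{9} + \frac{1}{9} \cdot 53 \cdot 14\right)\right) - \frac{28}{50} = \left(-3363 + \left(\frac{\sqrt{49 + 196}}{9} + \frac{742}{9}\right)\right) - \frac{14}{25} = \left(-3363 + \left(\frac{\sqrt{245}}{9} + \frac{742}{9}\right)\right) - \frac{14}{25} = \left(-3363 + \left(\frac{7 \sqrt{5}}{9} + \frac{742}{9}\right)\right) - \frac{14}{25} = \left(-3363 + \left(\frac{742}{9} + \frac{7 \sqrt{5}}{9}\right)\right) - \frac{14}{25} = \left(- \frac{29525}{9} + \frac{7 \sqrt{5}}{9}\right) - \frac{14}{25} = - \frac{738251}{225} + \frac{7 \sqrt{5}}{9}$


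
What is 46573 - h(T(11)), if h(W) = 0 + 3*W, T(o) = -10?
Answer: 46603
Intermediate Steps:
h(W) = 3*W
46573 - h(T(11)) = 46573 - 3*(-10) = 46573 - 1*(-30) = 46573 + 30 = 46603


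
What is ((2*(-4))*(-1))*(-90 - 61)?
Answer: -1208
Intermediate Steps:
((2*(-4))*(-1))*(-90 - 61) = -8*(-1)*(-151) = 8*(-151) = -1208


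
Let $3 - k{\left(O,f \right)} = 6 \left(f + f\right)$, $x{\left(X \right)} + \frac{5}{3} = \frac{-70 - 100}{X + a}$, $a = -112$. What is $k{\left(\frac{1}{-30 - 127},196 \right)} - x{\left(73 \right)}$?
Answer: $- \frac{30572}{13} \approx -2351.7$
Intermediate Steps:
$x{\left(X \right)} = - \frac{5}{3} - \frac{170}{-112 + X}$ ($x{\left(X \right)} = - \frac{5}{3} + \frac{-70 - 100}{X - 112} = - \frac{5}{3} - \frac{170}{-112 + X}$)
$k{\left(O,f \right)} = 3 - 12 f$ ($k{\left(O,f \right)} = 3 - 6 \left(f + f\right) = 3 - 6 \cdot 2 f = 3 - 12 f$)
$k{\left(\frac{1}{-30 - 127},196 \right)} - x{\left(73 \right)} = \left(3 - 2352\right) - \frac{5 \left(10 - 73\right)}{3 \left(-112 + 73\right)} = \left(3 - 2352\right) - \frac{5 \left(10 - 73\right)}{3 \left(-39\right)} = -2349 - \frac{5}{3} \left(- \frac{1}{39}\right) \left(-63\right) = -2349 - \frac{35}{13} = - \frac{30572}{13}$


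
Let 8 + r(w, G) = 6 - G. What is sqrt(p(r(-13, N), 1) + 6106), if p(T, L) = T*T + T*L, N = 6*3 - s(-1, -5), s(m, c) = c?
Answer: sqrt(6706) ≈ 81.890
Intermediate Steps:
N = 23 (N = 6*3 - 1*(-5) = 18 + 5 = 23)
r(w, G) = -2 - G (r(w, G) = -8 + (6 - G) = -2 - G)
p(T, L) = T**2 + L*T
sqrt(p(r(-13, N), 1) + 6106) = sqrt((-2 - 1*23)*(1 + (-2 - 1*23)) + 6106) = sqrt((-2 - 23)*(1 + (-2 - 23)) + 6106) = sqrt(-25*(1 - 25) + 6106) = sqrt(-25*(-24) + 6106) = sqrt(600 + 6106) = sqrt(6706)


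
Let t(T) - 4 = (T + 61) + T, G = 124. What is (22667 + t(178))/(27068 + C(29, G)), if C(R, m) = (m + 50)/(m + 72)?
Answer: 2262624/2652751 ≈ 0.85293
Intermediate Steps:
t(T) = 65 + 2*T (t(T) = 4 + ((T + 61) + T) = 4 + ((61 + T) + T) = 4 + (61 + 2*T) = 65 + 2*T)
C(R, m) = (50 + m)/(72 + m)
(22667 + t(178))/(27068 + C(29, G)) = (22667 + (65 + 2*178))/(27068 + (50 + 124)/(72 + 124)) = (22667 + (65 + 356))/(27068 + 174/196) = (22667 + 421)/(27068 + (1/196)*174) = 23088/(27068 + 87/98) = 23088/(2652751/98) = 23088*(98/2652751) = 2262624/2652751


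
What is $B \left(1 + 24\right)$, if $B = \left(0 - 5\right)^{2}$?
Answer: $625$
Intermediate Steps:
$B = 25$ ($B = \left(-5\right)^{2} = 25$)
$B \left(1 + 24\right) = 25 \left(1 + 24\right) = 25 \cdot 25 = 625$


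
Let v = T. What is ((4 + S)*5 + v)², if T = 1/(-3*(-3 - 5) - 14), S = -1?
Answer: 22801/100 ≈ 228.01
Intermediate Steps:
T = ⅒ (T = 1/(-3*(-8) - 14) = 1/(24 - 14) = 1/10 = ⅒ ≈ 0.10000)
v = ⅒ ≈ 0.10000
((4 + S)*5 + v)² = ((4 - 1)*5 + ⅒)² = (3*5 + ⅒)² = (15 + ⅒)² = (151/10)² = 22801/100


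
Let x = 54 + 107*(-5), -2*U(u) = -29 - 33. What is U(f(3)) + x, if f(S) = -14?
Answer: -450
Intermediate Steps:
U(u) = 31 (U(u) = -(-29 - 33)/2 = -½*(-62) = 31)
x = -481 (x = 54 - 535 = -481)
U(f(3)) + x = 31 - 481 = -450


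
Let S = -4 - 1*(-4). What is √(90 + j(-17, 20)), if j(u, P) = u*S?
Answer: 3*√10 ≈ 9.4868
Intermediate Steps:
S = 0 (S = -4 + 4 = 0)
j(u, P) = 0 (j(u, P) = u*0 = 0)
√(90 + j(-17, 20)) = √(90 + 0) = √90 = 3*√10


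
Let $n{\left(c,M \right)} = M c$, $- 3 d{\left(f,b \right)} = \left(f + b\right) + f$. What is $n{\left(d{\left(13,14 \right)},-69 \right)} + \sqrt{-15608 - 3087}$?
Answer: $920 + i \sqrt{18695} \approx 920.0 + 136.73 i$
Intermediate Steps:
$d{\left(f,b \right)} = - \frac{2 f}{3} - \frac{b}{3}$ ($d{\left(f,b \right)} = - \frac{\left(f + b\right) + f}{3} = - \frac{\left(b + f\right) + f}{3} = - \frac{b + 2 f}{3} = - \frac{2 f}{3} - \frac{b}{3}$)
$n{\left(d{\left(13,14 \right)},-69 \right)} + \sqrt{-15608 - 3087} = - 69 \left(\left(- \frac{2}{3}\right) 13 - \frac{14}{3}\right) + \sqrt{-15608 - 3087} = - 69 \left(- \frac{26}{3} - \frac{14}{3}\right) + \sqrt{-18695} = \left(-69\right) \left(- \frac{40}{3}\right) + i \sqrt{18695} = 920 + i \sqrt{18695}$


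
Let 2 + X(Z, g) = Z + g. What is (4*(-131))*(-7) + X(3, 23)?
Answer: 3692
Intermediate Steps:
X(Z, g) = -2 + Z + g (X(Z, g) = -2 + (Z + g) = -2 + Z + g)
(4*(-131))*(-7) + X(3, 23) = (4*(-131))*(-7) + (-2 + 3 + 23) = -524*(-7) + 24 = 3668 + 24 = 3692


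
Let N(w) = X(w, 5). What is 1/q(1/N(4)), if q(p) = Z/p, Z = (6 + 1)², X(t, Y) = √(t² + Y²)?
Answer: √41/2009 ≈ 0.0031872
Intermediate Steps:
X(t, Y) = √(Y² + t²)
N(w) = √(25 + w²) (N(w) = √(5² + w²) = √(25 + w²))
Z = 49 (Z = 7² = 49)
q(p) = 49/p
1/q(1/N(4)) = 1/(49/(1/(√(25 + 4²)))) = 1/(49/(1/(√(25 + 16)))) = 1/(49/(1/(√41))) = 1/(49/((√41/41))) = 1/(49*√41) = √41/2009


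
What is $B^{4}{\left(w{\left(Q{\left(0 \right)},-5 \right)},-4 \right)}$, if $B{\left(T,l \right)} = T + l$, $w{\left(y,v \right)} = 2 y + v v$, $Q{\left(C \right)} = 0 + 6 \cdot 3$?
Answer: $10556001$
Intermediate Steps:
$Q{\left(C \right)} = 18$ ($Q{\left(C \right)} = 0 + 18 = 18$)
$w{\left(y,v \right)} = v^{2} + 2 y$ ($w{\left(y,v \right)} = 2 y + v^{2} = v^{2} + 2 y$)
$B^{4}{\left(w{\left(Q{\left(0 \right)},-5 \right)},-4 \right)} = \left(\left(\left(-5\right)^{2} + 2 \cdot 18\right) - 4\right)^{4} = \left(\left(25 + 36\right) - 4\right)^{4} = \left(61 - 4\right)^{4} = 57^{4} = 10556001$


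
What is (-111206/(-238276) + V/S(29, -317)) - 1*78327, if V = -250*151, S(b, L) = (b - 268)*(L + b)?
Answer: -160580441892659/2050126704 ≈ -78327.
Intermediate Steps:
S(b, L) = (-268 + b)*(L + b)
V = -37750
(-111206/(-238276) + V/S(29, -317)) - 1*78327 = (-111206/(-238276) - 37750/(29**2 - 268*(-317) - 268*29 - 317*29)) - 1*78327 = (-111206*(-1/238276) - 37750/(841 + 84956 - 7772 - 9193)) - 78327 = (55603/119138 - 37750/68832) - 78327 = (55603/119138 - 37750*1/68832) - 78327 = (55603/119138 - 18875/34416) - 78327 = -167548451/2050126704 - 78327 = -160580441892659/2050126704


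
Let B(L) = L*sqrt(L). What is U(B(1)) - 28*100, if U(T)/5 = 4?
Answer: -2780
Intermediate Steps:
B(L) = L**(3/2)
U(T) = 20 (U(T) = 5*4 = 20)
U(B(1)) - 28*100 = 20 - 28*100 = 20 - 2800 = -2780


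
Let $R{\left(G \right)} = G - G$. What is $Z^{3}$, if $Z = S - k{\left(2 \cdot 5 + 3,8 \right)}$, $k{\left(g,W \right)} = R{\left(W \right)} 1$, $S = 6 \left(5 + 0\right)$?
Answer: $27000$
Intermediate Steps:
$S = 30$ ($S = 6 \cdot 5 = 30$)
$R{\left(G \right)} = 0$
$k{\left(g,W \right)} = 0$ ($k{\left(g,W \right)} = 0 \cdot 1 = 0$)
$Z = 30$ ($Z = 30 - 0 = 30 + 0 = 30$)
$Z^{3} = 30^{3} = 27000$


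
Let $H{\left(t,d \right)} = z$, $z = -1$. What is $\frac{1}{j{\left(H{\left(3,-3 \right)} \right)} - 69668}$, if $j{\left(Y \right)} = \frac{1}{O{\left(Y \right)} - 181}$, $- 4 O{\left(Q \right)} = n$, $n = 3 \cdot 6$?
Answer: $- \frac{371}{25846830} \approx -1.4354 \cdot 10^{-5}$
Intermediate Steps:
$n = 18$
$O{\left(Q \right)} = - \frac{9}{2}$ ($O{\left(Q \right)} = \left(- \frac{1}{4}\right) 18 = - \frac{9}{2}$)
$H{\left(t,d \right)} = -1$
$j{\left(Y \right)} = - \frac{2}{371}$ ($j{\left(Y \right)} = \frac{1}{- \frac{9}{2} - 181} = \frac{1}{- \frac{371}{2}} = - \frac{2}{371}$)
$\frac{1}{j{\left(H{\left(3,-3 \right)} \right)} - 69668} = \frac{1}{- \frac{2}{371} - 69668} = \frac{1}{- \frac{25846830}{371}} = - \frac{371}{25846830}$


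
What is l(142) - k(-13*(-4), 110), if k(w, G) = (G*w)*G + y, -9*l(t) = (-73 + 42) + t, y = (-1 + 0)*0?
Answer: -1887637/3 ≈ -6.2921e+5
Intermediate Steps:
y = 0 (y = -1*0 = 0)
l(t) = 31/9 - t/9 (l(t) = -((-73 + 42) + t)/9 = -(-31 + t)/9 = 31/9 - t/9)
k(w, G) = w*G² (k(w, G) = (G*w)*G + 0 = w*G² + 0 = w*G²)
l(142) - k(-13*(-4), 110) = (31/9 - ⅑*142) - (-13*(-4))*110² = (31/9 - 142/9) - 52*12100 = -37/3 - 1*629200 = -37/3 - 629200 = -1887637/3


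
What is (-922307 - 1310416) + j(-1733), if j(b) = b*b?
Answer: 770566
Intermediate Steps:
j(b) = b²
(-922307 - 1310416) + j(-1733) = (-922307 - 1310416) + (-1733)² = -2232723 + 3003289 = 770566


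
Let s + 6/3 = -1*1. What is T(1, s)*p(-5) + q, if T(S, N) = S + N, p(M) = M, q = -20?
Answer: -10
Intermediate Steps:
s = -3 (s = -2 - 1*1 = -2 - 1 = -3)
T(S, N) = N + S
T(1, s)*p(-5) + q = (-3 + 1)*(-5) - 20 = -2*(-5) - 20 = 10 - 20 = -10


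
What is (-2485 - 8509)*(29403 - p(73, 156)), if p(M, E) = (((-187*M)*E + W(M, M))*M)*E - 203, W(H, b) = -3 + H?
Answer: -266611274216956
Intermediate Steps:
p(M, E) = -203 + E*M*(-3 + M - 187*E*M) (p(M, E) = (((-187*M)*E + (-3 + M))*M)*E - 203 = ((-187*E*M + (-3 + M))*M)*E - 203 = ((-3 + M - 187*E*M)*M)*E - 203 = (M*(-3 + M - 187*E*M))*E - 203 = E*M*(-3 + M - 187*E*M) - 203 = -203 + E*M*(-3 + M - 187*E*M))
(-2485 - 8509)*(29403 - p(73, 156)) = (-2485 - 8509)*(29403 - (-203 - 187*156²*73² + 156*73*(-3 + 73))) = -10994*(29403 - (-203 - 187*24336*5329 + 156*73*70)) = -10994*(29403 - (-203 - 24251383728 + 797160)) = -10994*(29403 - 1*(-24250586771)) = -10994*(29403 + 24250586771) = -10994*24250616174 = -266611274216956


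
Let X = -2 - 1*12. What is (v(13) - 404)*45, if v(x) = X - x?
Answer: -19395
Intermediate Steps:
X = -14 (X = -2 - 12 = -14)
v(x) = -14 - x
(v(13) - 404)*45 = ((-14 - 1*13) - 404)*45 = ((-14 - 13) - 404)*45 = (-27 - 404)*45 = -431*45 = -19395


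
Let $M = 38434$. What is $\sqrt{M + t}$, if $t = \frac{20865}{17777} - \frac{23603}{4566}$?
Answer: $\frac{\sqrt{253197371860475452554}}{81169782} \approx 196.04$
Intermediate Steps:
$t = - \frac{324320941}{81169782}$ ($t = 20865 \cdot \frac{1}{17777} - \frac{23603}{4566} = \frac{20865}{17777} - \frac{23603}{4566} = - \frac{324320941}{81169782} \approx -3.9956$)
$\sqrt{M + t} = \sqrt{38434 - \frac{324320941}{81169782}} = \sqrt{\frac{3119355080447}{81169782}} = \frac{\sqrt{253197371860475452554}}{81169782}$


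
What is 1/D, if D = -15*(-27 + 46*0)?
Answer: 1/405 ≈ 0.0024691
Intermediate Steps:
D = 405 (D = -15*(-27 + 0) = -15*(-27) = 405)
1/D = 1/405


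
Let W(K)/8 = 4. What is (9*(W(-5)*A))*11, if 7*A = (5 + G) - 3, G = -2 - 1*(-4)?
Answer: 12672/7 ≈ 1810.3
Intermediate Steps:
G = 2 (G = -2 + 4 = 2)
W(K) = 32 (W(K) = 8*4 = 32)
A = 4/7 (A = ((5 + 2) - 3)/7 = (7 - 3)/7 = (⅐)*4 = 4/7 ≈ 0.57143)
(9*(W(-5)*A))*11 = (9*(32*(4/7)))*11 = (9*(128/7))*11 = (1152/7)*11 = 12672/7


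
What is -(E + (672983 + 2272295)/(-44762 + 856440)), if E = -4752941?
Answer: 275561049980/57977 ≈ 4.7529e+6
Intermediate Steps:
-(E + (672983 + 2272295)/(-44762 + 856440)) = -(-4752941 + (672983 + 2272295)/(-44762 + 856440)) = -(-4752941 + 2945278/811678) = -(-4752941 + 2945278*(1/811678)) = -(-4752941 + 210377/57977) = -1*(-275561049980/57977) = 275561049980/57977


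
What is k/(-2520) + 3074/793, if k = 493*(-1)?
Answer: 8137429/1998360 ≈ 4.0721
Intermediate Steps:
k = -493
k/(-2520) + 3074/793 = -493/(-2520) + 3074/793 = -493*(-1/2520) + 3074*(1/793) = 493/2520 + 3074/793 = 8137429/1998360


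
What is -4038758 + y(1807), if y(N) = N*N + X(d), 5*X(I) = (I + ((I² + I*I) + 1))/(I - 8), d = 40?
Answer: -123758199/160 ≈ -7.7349e+5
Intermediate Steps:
X(I) = (1 + I + 2*I²)/(5*(-8 + I)) (X(I) = ((I + ((I² + I*I) + 1))/(I - 8))/5 = ((I + ((I² + I²) + 1))/(-8 + I))/5 = ((I + (2*I² + 1))/(-8 + I))/5 = ((I + (1 + 2*I²))/(-8 + I))/5 = ((1 + I + 2*I²)/(-8 + I))/5 = (1 + I + 2*I²)/(5*(-8 + I)))
y(N) = 3241/160 + N² (y(N) = N*N + (1 + 40 + 2*40²)/(5*(-8 + 40)) = N² + (⅕)*(1 + 40 + 2*1600)/32 = N² + (⅕)*(1/32)*(1 + 40 + 3200) = N² + (⅕)*(1/32)*3241 = N² + 3241/160 = 3241/160 + N²)
-4038758 + y(1807) = -4038758 + (3241/160 + 1807²) = -4038758 + (3241/160 + 3265249) = -4038758 + 522443081/160 = -123758199/160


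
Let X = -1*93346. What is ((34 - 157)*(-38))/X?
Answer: -2337/46673 ≈ -0.050072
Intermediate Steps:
X = -93346
((34 - 157)*(-38))/X = ((34 - 157)*(-38))/(-93346) = -123*(-38)*(-1/93346) = 4674*(-1/93346) = -2337/46673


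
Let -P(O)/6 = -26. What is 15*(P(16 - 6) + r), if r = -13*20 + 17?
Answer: -1305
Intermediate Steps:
P(O) = 156 (P(O) = -6*(-26) = 156)
r = -243 (r = -260 + 17 = -243)
15*(P(16 - 6) + r) = 15*(156 - 243) = 15*(-87) = -1305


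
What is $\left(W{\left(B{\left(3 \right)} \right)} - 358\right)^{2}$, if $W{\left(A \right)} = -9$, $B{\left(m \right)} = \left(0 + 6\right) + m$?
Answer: $134689$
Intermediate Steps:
$B{\left(m \right)} = 6 + m$
$\left(W{\left(B{\left(3 \right)} \right)} - 358\right)^{2} = \left(-9 - 358\right)^{2} = \left(-367\right)^{2} = 134689$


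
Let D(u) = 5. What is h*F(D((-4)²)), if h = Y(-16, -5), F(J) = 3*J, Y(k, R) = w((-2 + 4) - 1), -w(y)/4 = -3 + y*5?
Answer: -120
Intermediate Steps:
w(y) = 12 - 20*y (w(y) = -4*(-3 + y*5) = -4*(-3 + 5*y) = 12 - 20*y)
Y(k, R) = -8 (Y(k, R) = 12 - 20*((-2 + 4) - 1) = 12 - 20*(2 - 1) = 12 - 20*1 = 12 - 20 = -8)
h = -8
h*F(D((-4)²)) = -24*5 = -8*15 = -120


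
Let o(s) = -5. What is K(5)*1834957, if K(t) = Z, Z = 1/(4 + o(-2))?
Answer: -1834957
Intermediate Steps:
Z = -1 (Z = 1/(4 - 5) = 1/(-1) = -1)
K(t) = -1
K(5)*1834957 = -1*1834957 = -1834957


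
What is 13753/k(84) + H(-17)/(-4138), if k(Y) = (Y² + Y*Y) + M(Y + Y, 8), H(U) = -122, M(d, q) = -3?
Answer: 29315606/29191521 ≈ 1.0043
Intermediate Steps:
k(Y) = -3 + 2*Y² (k(Y) = (Y² + Y*Y) - 3 = (Y² + Y²) - 3 = 2*Y² - 3 = -3 + 2*Y²)
13753/k(84) + H(-17)/(-4138) = 13753/(-3 + 2*84²) - 122/(-4138) = 13753/(-3 + 2*7056) - 122*(-1/4138) = 13753/(-3 + 14112) + 61/2069 = 13753/14109 + 61/2069 = 29315606/29191521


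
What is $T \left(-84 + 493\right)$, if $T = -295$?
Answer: $-120655$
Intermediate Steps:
$T \left(-84 + 493\right) = - 295 \left(-84 + 493\right) = \left(-295\right) 409 = -120655$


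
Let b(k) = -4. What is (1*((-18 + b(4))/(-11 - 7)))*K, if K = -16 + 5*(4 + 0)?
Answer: 44/9 ≈ 4.8889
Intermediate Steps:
K = 4 (K = -16 + 5*4 = -16 + 20 = 4)
(1*((-18 + b(4))/(-11 - 7)))*K = (1*((-18 - 4)/(-11 - 7)))*4 = (1*(-22/(-18)))*4 = (1*(-22*(-1/18)))*4 = (1*(11/9))*4 = (11/9)*4 = 44/9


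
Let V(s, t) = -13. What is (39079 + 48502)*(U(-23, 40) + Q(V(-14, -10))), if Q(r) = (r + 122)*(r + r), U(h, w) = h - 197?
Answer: -267472374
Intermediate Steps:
U(h, w) = -197 + h
Q(r) = 2*r*(122 + r) (Q(r) = (122 + r)*(2*r) = 2*r*(122 + r))
(39079 + 48502)*(U(-23, 40) + Q(V(-14, -10))) = (39079 + 48502)*((-197 - 23) + 2*(-13)*(122 - 13)) = 87581*(-220 + 2*(-13)*109) = 87581*(-220 - 2834) = 87581*(-3054) = -267472374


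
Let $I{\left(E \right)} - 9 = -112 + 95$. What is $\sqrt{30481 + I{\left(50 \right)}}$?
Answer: $\sqrt{30473} \approx 174.57$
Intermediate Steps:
$I{\left(E \right)} = -8$ ($I{\left(E \right)} = 9 + \left(-112 + 95\right) = 9 - 17 = -8$)
$\sqrt{30481 + I{\left(50 \right)}} = \sqrt{30481 - 8} = \sqrt{30473}$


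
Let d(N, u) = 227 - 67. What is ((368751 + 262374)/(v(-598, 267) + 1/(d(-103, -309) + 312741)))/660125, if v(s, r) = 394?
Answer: 143621559/59187045145 ≈ 0.0024266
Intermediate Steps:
d(N, u) = 160
((368751 + 262374)/(v(-598, 267) + 1/(d(-103, -309) + 312741)))/660125 = ((368751 + 262374)/(394 + 1/(160 + 312741)))/660125 = (631125/(394 + 1/312901))*(1/660125) = (631125/(123282995/312901))*(1/660125) = (631125*(312901/123282995))*(1/660125) = (3590538975/2241509)*(1/660125) = 143621559/59187045145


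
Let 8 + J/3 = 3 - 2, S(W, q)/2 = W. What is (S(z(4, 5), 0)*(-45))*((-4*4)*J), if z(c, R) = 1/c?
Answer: -7560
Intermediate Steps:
S(W, q) = 2*W
J = -21 (J = -24 + 3*(3 - 2) = -24 + 3*1 = -24 + 3 = -21)
(S(z(4, 5), 0)*(-45))*((-4*4)*J) = ((2/4)*(-45))*(-4*4*(-21)) = ((2*(¼))*(-45))*(-16*(-21)) = ((½)*(-45))*336 = -45/2*336 = -7560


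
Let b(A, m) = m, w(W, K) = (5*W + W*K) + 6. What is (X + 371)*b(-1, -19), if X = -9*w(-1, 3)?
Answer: -7391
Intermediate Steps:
w(W, K) = 6 + 5*W + K*W (w(W, K) = (5*W + K*W) + 6 = 6 + 5*W + K*W)
X = 18 (X = -9*(6 + 5*(-1) + 3*(-1)) = -9*(6 - 5 - 3) = -9*(-2) = 18)
(X + 371)*b(-1, -19) = (18 + 371)*(-19) = 389*(-19) = -7391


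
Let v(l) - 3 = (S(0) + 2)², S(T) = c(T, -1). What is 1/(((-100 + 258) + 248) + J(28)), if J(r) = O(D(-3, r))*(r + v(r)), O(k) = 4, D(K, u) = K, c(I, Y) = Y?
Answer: 1/534 ≈ 0.0018727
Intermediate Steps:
S(T) = -1
v(l) = 4 (v(l) = 3 + (-1 + 2)² = 3 + 1² = 3 + 1 = 4)
J(r) = 16 + 4*r (J(r) = 4*(r + 4) = 4*(4 + r) = 16 + 4*r)
1/(((-100 + 258) + 248) + J(28)) = 1/(((-100 + 258) + 248) + (16 + 4*28)) = 1/((158 + 248) + (16 + 112)) = 1/(406 + 128) = 1/534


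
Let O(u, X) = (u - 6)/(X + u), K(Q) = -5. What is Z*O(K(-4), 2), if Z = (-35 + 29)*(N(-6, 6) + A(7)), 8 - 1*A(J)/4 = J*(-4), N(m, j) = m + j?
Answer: -3168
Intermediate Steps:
N(m, j) = j + m
A(J) = 32 + 16*J (A(J) = 32 - 4*J*(-4) = 32 - (-16)*J = 32 + 16*J)
O(u, X) = (-6 + u)/(X + u)
Z = -864 (Z = (-35 + 29)*((6 - 6) + (32 + 16*7)) = -6*(0 + (32 + 112)) = -6*(0 + 144) = -6*144 = -864)
Z*O(K(-4), 2) = -864*(-6 - 5)/(2 - 5) = -864*(-11)/(-3) = -(-288)*(-11) = -864*11/3 = -3168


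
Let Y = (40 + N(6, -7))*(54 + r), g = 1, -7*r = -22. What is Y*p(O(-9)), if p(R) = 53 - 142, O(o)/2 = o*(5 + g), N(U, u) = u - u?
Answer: -1424000/7 ≈ -2.0343e+5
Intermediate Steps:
N(U, u) = 0
r = 22/7 (r = -⅐*(-22) = 22/7 ≈ 3.1429)
O(o) = 12*o (O(o) = 2*(o*(5 + 1)) = 2*(o*6) = 2*(6*o) = 12*o)
p(R) = -89
Y = 16000/7 (Y = (40 + 0)*(54 + 22/7) = 40*(400/7) = 16000/7 ≈ 2285.7)
Y*p(O(-9)) = (16000/7)*(-89) = -1424000/7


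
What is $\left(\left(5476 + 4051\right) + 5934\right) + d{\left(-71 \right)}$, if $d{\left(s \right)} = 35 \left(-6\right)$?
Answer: $15251$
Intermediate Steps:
$d{\left(s \right)} = -210$
$\left(\left(5476 + 4051\right) + 5934\right) + d{\left(-71 \right)} = \left(\left(5476 + 4051\right) + 5934\right) - 210 = \left(9527 + 5934\right) - 210 = 15461 - 210 = 15251$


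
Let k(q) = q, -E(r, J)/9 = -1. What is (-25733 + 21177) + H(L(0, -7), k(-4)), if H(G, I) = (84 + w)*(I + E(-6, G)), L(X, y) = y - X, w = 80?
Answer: -3736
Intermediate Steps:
E(r, J) = 9 (E(r, J) = -9*(-1) = 9)
H(G, I) = 1476 + 164*I (H(G, I) = (84 + 80)*(I + 9) = 164*(9 + I) = 1476 + 164*I)
(-25733 + 21177) + H(L(0, -7), k(-4)) = (-25733 + 21177) + (1476 + 164*(-4)) = -4556 + (1476 - 656) = -4556 + 820 = -3736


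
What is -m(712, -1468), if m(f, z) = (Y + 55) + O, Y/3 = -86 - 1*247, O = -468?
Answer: 1412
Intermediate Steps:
Y = -999 (Y = 3*(-86 - 1*247) = 3*(-86 - 247) = 3*(-333) = -999)
m(f, z) = -1412 (m(f, z) = (-999 + 55) - 468 = -944 - 468 = -1412)
-m(712, -1468) = -1*(-1412) = 1412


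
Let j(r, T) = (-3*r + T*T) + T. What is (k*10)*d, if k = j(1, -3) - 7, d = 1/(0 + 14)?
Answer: -20/7 ≈ -2.8571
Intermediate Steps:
d = 1/14 ≈ 0.071429
j(r, T) = T + T² - 3*r (j(r, T) = (-3*r + T²) + T = (T² - 3*r) + T = T + T² - 3*r)
k = -4 (k = (-3 + (-3)² - 3*1) - 7 = (-3 + 9 - 3) - 7 = 3 - 7 = -4)
(k*10)*d = -4*10*(1/14) = -40*1/14 = -20/7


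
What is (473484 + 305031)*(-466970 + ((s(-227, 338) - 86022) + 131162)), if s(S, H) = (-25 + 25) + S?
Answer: -328577705355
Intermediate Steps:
s(S, H) = S (s(S, H) = 0 + S = S)
(473484 + 305031)*(-466970 + ((s(-227, 338) - 86022) + 131162)) = (473484 + 305031)*(-466970 + ((-227 - 86022) + 131162)) = 778515*(-466970 + (-86249 + 131162)) = 778515*(-466970 + 44913) = 778515*(-422057) = -328577705355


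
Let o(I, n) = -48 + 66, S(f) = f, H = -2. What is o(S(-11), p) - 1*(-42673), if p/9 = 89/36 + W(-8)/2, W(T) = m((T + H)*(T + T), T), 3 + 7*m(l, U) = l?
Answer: 42691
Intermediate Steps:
m(l, U) = -3/7 + l/7
W(T) = -3/7 + 2*T*(-2 + T)/7 (W(T) = -3/7 + ((T - 2)*(T + T))/7 = -3/7 + ((-2 + T)*(2*T))/7 = -3/7 + (2*T*(-2 + T))/7 = -3/7 + 2*T*(-2 + T)/7)
p = 3449/28 (p = 9*(89/36 + (-3/7 + (2/7)*(-8)*(-2 - 8))/2) = 9*(89*(1/36) + (-3/7 + (2/7)*(-8)*(-10))*(½)) = 9*(89/36 + (-3/7 + 160/7)*(½)) = 9*(89/36 + (157/7)*(½)) = 9*(89/36 + 157/14) = 9*(3449/252) = 3449/28 ≈ 123.18)
o(I, n) = 18
o(S(-11), p) - 1*(-42673) = 18 - 1*(-42673) = 18 + 42673 = 42691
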